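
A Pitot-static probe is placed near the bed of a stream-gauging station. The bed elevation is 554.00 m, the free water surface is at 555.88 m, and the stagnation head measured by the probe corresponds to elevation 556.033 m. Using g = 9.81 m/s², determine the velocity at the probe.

Near the bed, under hydrostatic conditions, the piezometric head (z + ψ) equals the free-surface elevation, 555.88 m.
Velocity head = total − piezometric = 556.033 − 555.88 = 0.153 m.
v = √(2g·h_v) = √(2 × 9.81 × 0.153) = 1.73 m/s.

v ≈ 1.73 m/s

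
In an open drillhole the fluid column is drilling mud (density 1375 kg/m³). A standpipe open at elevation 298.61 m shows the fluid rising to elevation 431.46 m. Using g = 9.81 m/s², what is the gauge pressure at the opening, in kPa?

Pressure head ψ = h − z = 431.46 − 298.61 = 132.85 m.
P = ρgψ = 1375 × 9.81 × 132.85 = 1791980 Pa ≈ 1790 kPa.

P ≈ 1790 kPa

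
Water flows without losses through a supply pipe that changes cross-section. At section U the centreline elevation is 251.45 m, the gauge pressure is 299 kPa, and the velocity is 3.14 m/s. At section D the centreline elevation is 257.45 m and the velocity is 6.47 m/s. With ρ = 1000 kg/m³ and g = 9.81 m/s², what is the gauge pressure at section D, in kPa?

P₂ ≈ 224 kPa

Pressure head at U: ψ₁ = P₁/(ρg) = 299×1000 / (1000 × 9.81) = 30.48 m.
Velocity heads: v₁²/2g = 3.14²/19.62 = 0.503 m; v₂²/2g = 6.47²/19.62 = 2.134 m.
Total head H = z₁ + ψ₁ + v₁²/2g = 251.45 + 30.48 + 0.503 = 282.43 m.
ψ₂ = H − z₂ − v₂²/2g = 282.43 − 257.45 − 2.134 = 22.85 m.
P₂ = ρgψ₂ = 1000 × 9.81 × 22.85 ≈ 224 kPa.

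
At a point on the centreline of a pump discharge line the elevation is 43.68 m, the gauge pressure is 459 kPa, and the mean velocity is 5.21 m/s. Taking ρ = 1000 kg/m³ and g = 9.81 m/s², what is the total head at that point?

h ≈ 91.85 m

Pressure head ψ = P/(ρg) = 459×1000 / (1000 × 9.81) = 46.79 m.
Velocity head = v²/(2g) = 5.21² / (2 × 9.81) = 1.383 m.
h = z + ψ + v²/(2g) = 43.68 + 46.79 + 1.383 = 91.85 m.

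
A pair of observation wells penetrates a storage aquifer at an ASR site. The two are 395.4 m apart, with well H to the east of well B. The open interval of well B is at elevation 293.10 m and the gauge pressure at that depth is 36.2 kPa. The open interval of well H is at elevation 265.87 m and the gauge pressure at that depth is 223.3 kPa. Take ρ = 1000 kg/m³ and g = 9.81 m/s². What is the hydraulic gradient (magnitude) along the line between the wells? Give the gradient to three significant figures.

i ≈ 0.0206

Pressure head at well B: ψ = P/(ρg) = 36.2×1000 / (1000 × 9.81) = 3.69 m.
Total head at well B: h = z + ψ = 293.10 + 3.69 = 296.79 m.
Pressure head at well H: ψ = P/(ρg) = 223.3×1000 / (1000 × 9.81) = 22.76 m.
Total head at well H: h = z + ψ = 265.87 + 22.76 = 288.63 m.
Head difference: h(well B) − h(well H) = 296.79 − 288.63 = 8.16 m.
Hydraulic gradient: i = |Δh| / L = 8.16 / 395.4 = 0.0206.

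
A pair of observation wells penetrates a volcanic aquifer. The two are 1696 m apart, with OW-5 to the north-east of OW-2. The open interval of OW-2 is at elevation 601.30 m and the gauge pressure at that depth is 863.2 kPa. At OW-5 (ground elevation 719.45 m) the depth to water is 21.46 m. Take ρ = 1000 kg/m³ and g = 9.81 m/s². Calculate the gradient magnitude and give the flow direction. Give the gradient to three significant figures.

i ≈ 0.00513; groundwater flows toward the south-west

Pressure head at OW-2: ψ = P/(ρg) = 863.2×1000 / (1000 × 9.81) = 87.99 m.
Total head at OW-2: h = z + ψ = 601.30 + 87.99 = 689.29 m.
Total head at OW-5: h = 719.45 − 21.46 = 697.99 m.
Head difference: h(OW-2) − h(OW-5) = 689.29 − 697.99 = -8.70 m.
Hydraulic gradient: i = |Δh| / L = 8.70 / 1696 = 0.00513.
Flow is from higher to lower head: from OW-5 toward OW-2, i.e. toward the south-west.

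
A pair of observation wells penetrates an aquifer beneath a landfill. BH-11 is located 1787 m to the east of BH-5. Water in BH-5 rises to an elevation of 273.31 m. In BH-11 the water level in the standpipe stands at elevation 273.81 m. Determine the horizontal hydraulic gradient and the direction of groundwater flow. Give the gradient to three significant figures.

i ≈ 0.000280; groundwater flows toward the west

Total head at BH-5: h = 273.31 m (water level in the piezometer is the total head).
Total head at BH-11: h = 273.81 m (water level in the piezometer is the total head).
Head difference: h(BH-5) − h(BH-11) = 273.31 − 273.81 = -0.50 m.
Hydraulic gradient: i = |Δh| / L = 0.50 / 1787 = 0.000280.
Flow is from higher to lower head: from BH-11 toward BH-5, i.e. toward the west.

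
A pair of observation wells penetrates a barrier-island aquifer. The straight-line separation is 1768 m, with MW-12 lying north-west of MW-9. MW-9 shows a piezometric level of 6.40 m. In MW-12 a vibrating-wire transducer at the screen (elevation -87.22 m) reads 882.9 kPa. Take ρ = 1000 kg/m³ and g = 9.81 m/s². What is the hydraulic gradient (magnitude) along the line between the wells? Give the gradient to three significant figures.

Total head at MW-9: h = 6.40 m (water level in the piezometer is the total head).
Pressure head at MW-12: ψ = P/(ρg) = 882.9×1000 / (1000 × 9.81) = 90.00 m.
Total head at MW-12: h = z + ψ = -87.22 + 90.00 = 2.78 m.
Head difference: h(MW-9) − h(MW-12) = 6.40 − 2.78 = 3.62 m.
Hydraulic gradient: i = |Δh| / L = 3.62 / 1768 = 0.00205.

i ≈ 0.00205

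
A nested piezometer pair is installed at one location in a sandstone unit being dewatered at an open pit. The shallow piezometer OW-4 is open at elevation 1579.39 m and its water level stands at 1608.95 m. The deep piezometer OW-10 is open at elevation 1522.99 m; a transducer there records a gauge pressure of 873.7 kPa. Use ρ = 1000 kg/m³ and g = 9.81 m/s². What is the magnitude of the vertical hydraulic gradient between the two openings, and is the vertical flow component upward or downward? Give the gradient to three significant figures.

|i_v| ≈ 0.0550; vertical flow is upward

Total head at OW-4: h = 1608.95 m (water level in the standpipe).
Pressure head at OW-10: ψ = P/(ρg) = 873.7×1000 / (1000 × 9.81) = 89.06 m.
Total head at OW-10: h = z + ψ = 1522.99 + 89.06 = 1612.05 m.
Δh = h(OW-4) − h(OW-10) = 1608.95 − 1612.05 = -3.10 m.
Vertical separation Δz = 1579.39 − 1522.99 = 56.40 m.
|i_v| = |Δh| / Δz = 3.10 / 56.40 = 0.0550.
Head is higher in the deep piezometer, so vertical flow is upward (discharge condition).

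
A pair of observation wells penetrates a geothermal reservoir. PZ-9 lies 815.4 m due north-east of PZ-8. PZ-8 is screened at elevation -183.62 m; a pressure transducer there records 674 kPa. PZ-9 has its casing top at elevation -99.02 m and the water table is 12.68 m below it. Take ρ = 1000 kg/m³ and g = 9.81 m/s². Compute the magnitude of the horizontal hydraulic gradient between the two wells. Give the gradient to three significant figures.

Pressure head at PZ-8: ψ = P/(ρg) = 674×1000 / (1000 × 9.81) = 68.71 m.
Total head at PZ-8: h = z + ψ = -183.62 + 68.71 = -114.91 m.
Total head at PZ-9: h = -99.02 − 12.68 = -111.70 m.
Head difference: h(PZ-8) − h(PZ-9) = -114.91 − (-111.70) = -3.21 m.
Hydraulic gradient: i = |Δh| / L = 3.21 / 815.4 = 0.00394.

i ≈ 0.00394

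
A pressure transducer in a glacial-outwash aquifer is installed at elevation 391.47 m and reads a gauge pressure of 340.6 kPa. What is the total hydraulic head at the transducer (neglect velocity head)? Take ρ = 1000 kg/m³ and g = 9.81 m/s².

ψ = P/(ρg) = 340.6×1000 / (1000 × 9.81) = 34.72 m.
h = z + ψ = 391.47 + 34.72 = 426.19 m.

h ≈ 426.19 m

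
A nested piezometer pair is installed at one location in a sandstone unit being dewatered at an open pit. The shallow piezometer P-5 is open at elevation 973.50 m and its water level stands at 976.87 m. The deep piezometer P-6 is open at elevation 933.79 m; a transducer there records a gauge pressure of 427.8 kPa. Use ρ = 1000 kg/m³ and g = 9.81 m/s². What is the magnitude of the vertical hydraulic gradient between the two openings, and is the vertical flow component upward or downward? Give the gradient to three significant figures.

Total head at P-5: h = 976.87 m (water level in the standpipe).
Pressure head at P-6: ψ = P/(ρg) = 427.8×1000 / (1000 × 9.81) = 43.61 m.
Total head at P-6: h = z + ψ = 933.79 + 43.61 = 977.40 m.
Δh = h(P-5) − h(P-6) = 976.87 − 977.40 = -0.53 m.
Vertical separation Δz = 973.50 − 933.79 = 39.71 m.
|i_v| = |Δh| / Δz = 0.53 / 39.71 = 0.0133.
Head is higher in the deep piezometer, so vertical flow is upward (discharge condition).

|i_v| ≈ 0.0133; vertical flow is upward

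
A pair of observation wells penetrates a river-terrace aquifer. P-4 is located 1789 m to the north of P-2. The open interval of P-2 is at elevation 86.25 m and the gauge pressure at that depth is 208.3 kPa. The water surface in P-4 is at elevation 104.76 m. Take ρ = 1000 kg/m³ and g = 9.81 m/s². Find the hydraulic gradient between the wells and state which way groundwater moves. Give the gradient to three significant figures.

Pressure head at P-2: ψ = P/(ρg) = 208.3×1000 / (1000 × 9.81) = 21.23 m.
Total head at P-2: h = z + ψ = 86.25 + 21.23 = 107.48 m.
Total head at P-4: h = 104.76 m (water level in the piezometer is the total head).
Head difference: h(P-2) − h(P-4) = 107.48 − 104.76 = 2.72 m.
Hydraulic gradient: i = |Δh| / L = 2.72 / 1789 = 0.00152.
Flow is from higher to lower head: from P-2 toward P-4, i.e. toward the north.

i ≈ 0.00152; groundwater flows toward the north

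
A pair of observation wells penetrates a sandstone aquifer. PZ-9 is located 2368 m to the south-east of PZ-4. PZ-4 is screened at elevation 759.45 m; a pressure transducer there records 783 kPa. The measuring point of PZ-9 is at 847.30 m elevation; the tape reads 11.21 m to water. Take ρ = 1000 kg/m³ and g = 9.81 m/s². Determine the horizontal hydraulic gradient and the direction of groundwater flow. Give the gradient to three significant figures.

i ≈ 0.00134; groundwater flows toward the south-east

Pressure head at PZ-4: ψ = P/(ρg) = 783×1000 / (1000 × 9.81) = 79.82 m.
Total head at PZ-4: h = z + ψ = 759.45 + 79.82 = 839.27 m.
Total head at PZ-9: h = 847.30 − 11.21 = 836.09 m.
Head difference: h(PZ-4) − h(PZ-9) = 839.27 − 836.09 = 3.18 m.
Hydraulic gradient: i = |Δh| / L = 3.18 / 2368 = 0.00134.
Flow is from higher to lower head: from PZ-4 toward PZ-9, i.e. toward the south-east.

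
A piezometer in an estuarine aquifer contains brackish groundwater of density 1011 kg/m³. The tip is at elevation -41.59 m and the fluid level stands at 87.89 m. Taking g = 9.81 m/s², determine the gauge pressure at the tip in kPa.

P ≈ 1280 kPa

Pressure head ψ = h − z = 87.89 − (-41.59) = 129.48 m.
P = ρgψ = 1011 × 9.81 × 129.48 = 1284171 Pa ≈ 1280 kPa.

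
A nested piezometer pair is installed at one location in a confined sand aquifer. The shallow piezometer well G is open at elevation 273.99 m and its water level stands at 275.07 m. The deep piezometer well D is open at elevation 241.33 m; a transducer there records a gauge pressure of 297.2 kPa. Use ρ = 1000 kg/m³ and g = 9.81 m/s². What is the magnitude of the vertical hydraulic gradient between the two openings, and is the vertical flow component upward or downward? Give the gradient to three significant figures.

Total head at well G: h = 275.07 m (water level in the standpipe).
Pressure head at well D: ψ = P/(ρg) = 297.2×1000 / (1000 × 9.81) = 30.30 m.
Total head at well D: h = z + ψ = 241.33 + 30.30 = 271.63 m.
Δh = h(well G) − h(well D) = 275.07 − 271.63 = 3.44 m.
Vertical separation Δz = 273.99 − 241.33 = 32.66 m.
|i_v| = |Δh| / Δz = 3.44 / 32.66 = 0.105.
Head is higher in the shallow piezometer, so vertical flow is downward (recharge condition).

|i_v| ≈ 0.105; vertical flow is downward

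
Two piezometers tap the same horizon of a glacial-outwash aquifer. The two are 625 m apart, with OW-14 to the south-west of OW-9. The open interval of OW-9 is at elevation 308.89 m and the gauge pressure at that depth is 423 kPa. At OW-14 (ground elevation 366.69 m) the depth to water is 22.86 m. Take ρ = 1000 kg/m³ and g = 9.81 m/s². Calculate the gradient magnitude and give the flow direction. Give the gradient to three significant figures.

i ≈ 0.0131; groundwater flows toward the south-west

Pressure head at OW-9: ψ = P/(ρg) = 423×1000 / (1000 × 9.81) = 43.12 m.
Total head at OW-9: h = z + ψ = 308.89 + 43.12 = 352.01 m.
Total head at OW-14: h = 366.69 − 22.86 = 343.83 m.
Head difference: h(OW-9) − h(OW-14) = 352.01 − 343.83 = 8.18 m.
Hydraulic gradient: i = |Δh| / L = 8.18 / 625 = 0.0131.
Flow is from higher to lower head: from OW-9 toward OW-14, i.e. toward the south-west.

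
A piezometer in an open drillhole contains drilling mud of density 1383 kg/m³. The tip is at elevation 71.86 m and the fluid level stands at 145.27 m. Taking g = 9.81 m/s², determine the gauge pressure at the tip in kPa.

Pressure head ψ = h − z = 145.27 − 71.86 = 73.41 m.
P = ρgψ = 1383 × 9.81 × 73.41 = 995970 Pa ≈ 996 kPa.

P ≈ 996 kPa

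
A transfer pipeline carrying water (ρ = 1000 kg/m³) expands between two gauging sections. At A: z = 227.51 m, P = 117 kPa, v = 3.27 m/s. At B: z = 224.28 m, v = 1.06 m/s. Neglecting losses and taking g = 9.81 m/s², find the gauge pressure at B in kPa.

Pressure head at A: ψ₁ = P₁/(ρg) = 117×1000 / (1000 × 9.81) = 11.93 m.
Velocity heads: v₁²/2g = 3.27²/19.62 = 0.545 m; v₂²/2g = 1.06²/19.62 = 0.057 m.
Total head H = z₁ + ψ₁ + v₁²/2g = 227.51 + 11.93 + 0.545 = 239.98 m.
ψ₂ = H − z₂ − v₂²/2g = 239.98 − 224.28 − 0.057 = 15.64 m.
P₂ = ρgψ₂ = 1000 × 9.81 × 15.64 ≈ 153 kPa.

P₂ ≈ 153 kPa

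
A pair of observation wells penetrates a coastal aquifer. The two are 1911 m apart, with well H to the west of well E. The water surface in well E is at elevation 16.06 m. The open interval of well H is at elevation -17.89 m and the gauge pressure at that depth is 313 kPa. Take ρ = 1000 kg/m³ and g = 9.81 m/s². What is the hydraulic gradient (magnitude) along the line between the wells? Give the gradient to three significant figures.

Total head at well E: h = 16.06 m (water level in the piezometer is the total head).
Pressure head at well H: ψ = P/(ρg) = 313×1000 / (1000 × 9.81) = 31.91 m.
Total head at well H: h = z + ψ = -17.89 + 31.91 = 14.02 m.
Head difference: h(well E) − h(well H) = 16.06 − 14.02 = 2.04 m.
Hydraulic gradient: i = |Δh| / L = 2.04 / 1911 = 0.00107.

i ≈ 0.00107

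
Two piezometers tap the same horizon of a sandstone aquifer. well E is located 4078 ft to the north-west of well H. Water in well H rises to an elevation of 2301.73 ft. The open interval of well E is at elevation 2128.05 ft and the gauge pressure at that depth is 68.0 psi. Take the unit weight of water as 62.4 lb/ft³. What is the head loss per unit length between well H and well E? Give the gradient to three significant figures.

i ≈ 0.00411 ft/ft

Total head at well H: h = 2301.73 ft (water level in the piezometer is the total head).
Pressure head at well E: ψ = 144·P/γ = 144 × 68.0 / 62.4 = 156.92 ft.
Total head at well E: h = z + ψ = 2128.05 + 156.92 = 2284.97 ft.
Head difference: h(well H) − h(well E) = 2301.73 − 2284.97 = 16.76 ft.
Hydraulic gradient: i = |Δh| / L = 16.76 / 4078 = 0.00411.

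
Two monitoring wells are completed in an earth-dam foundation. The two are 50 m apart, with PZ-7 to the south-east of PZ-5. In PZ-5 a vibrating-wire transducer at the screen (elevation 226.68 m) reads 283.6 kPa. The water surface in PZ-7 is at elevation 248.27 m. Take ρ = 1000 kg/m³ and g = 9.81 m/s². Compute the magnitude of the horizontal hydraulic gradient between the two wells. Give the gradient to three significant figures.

Pressure head at PZ-5: ψ = P/(ρg) = 283.6×1000 / (1000 × 9.81) = 28.91 m.
Total head at PZ-5: h = z + ψ = 226.68 + 28.91 = 255.59 m.
Total head at PZ-7: h = 248.27 m (water level in the piezometer is the total head).
Head difference: h(PZ-5) − h(PZ-7) = 255.59 − 248.27 = 7.32 m.
Hydraulic gradient: i = |Δh| / L = 7.32 / 50 = 0.146.

i ≈ 0.146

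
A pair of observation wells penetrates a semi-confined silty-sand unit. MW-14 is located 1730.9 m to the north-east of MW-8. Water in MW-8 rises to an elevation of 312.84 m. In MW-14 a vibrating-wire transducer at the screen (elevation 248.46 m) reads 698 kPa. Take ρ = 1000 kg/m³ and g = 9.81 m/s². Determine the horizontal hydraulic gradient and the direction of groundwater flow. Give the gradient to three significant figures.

i ≈ 0.00391; groundwater flows toward the south-west

Total head at MW-8: h = 312.84 m (water level in the piezometer is the total head).
Pressure head at MW-14: ψ = P/(ρg) = 698×1000 / (1000 × 9.81) = 71.15 m.
Total head at MW-14: h = z + ψ = 248.46 + 71.15 = 319.61 m.
Head difference: h(MW-8) − h(MW-14) = 312.84 − 319.61 = -6.77 m.
Hydraulic gradient: i = |Δh| / L = 6.77 / 1730.9 = 0.00391.
Flow is from higher to lower head: from MW-14 toward MW-8, i.e. toward the south-west.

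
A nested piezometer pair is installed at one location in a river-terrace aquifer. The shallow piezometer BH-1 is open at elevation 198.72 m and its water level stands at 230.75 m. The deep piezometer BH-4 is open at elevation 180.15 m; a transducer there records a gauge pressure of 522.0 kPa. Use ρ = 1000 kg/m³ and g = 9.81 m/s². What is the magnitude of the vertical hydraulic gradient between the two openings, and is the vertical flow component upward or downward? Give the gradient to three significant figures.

Total head at BH-1: h = 230.75 m (water level in the standpipe).
Pressure head at BH-4: ψ = P/(ρg) = 522.0×1000 / (1000 × 9.81) = 53.21 m.
Total head at BH-4: h = z + ψ = 180.15 + 53.21 = 233.36 m.
Δh = h(BH-1) − h(BH-4) = 230.75 − 233.36 = -2.61 m.
Vertical separation Δz = 198.72 − 180.15 = 18.57 m.
|i_v| = |Δh| / Δz = 2.61 / 18.57 = 0.141.
Head is higher in the deep piezometer, so vertical flow is upward (discharge condition).

|i_v| ≈ 0.141; vertical flow is upward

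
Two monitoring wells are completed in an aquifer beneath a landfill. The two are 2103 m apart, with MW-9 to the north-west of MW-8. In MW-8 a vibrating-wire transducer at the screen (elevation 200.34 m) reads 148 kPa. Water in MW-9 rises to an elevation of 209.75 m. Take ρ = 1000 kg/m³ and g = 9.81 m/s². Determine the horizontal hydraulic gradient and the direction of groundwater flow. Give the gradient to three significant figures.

i ≈ 0.00270; groundwater flows toward the north-west

Pressure head at MW-8: ψ = P/(ρg) = 148×1000 / (1000 × 9.81) = 15.09 m.
Total head at MW-8: h = z + ψ = 200.34 + 15.09 = 215.43 m.
Total head at MW-9: h = 209.75 m (water level in the piezometer is the total head).
Head difference: h(MW-8) − h(MW-9) = 215.43 − 209.75 = 5.68 m.
Hydraulic gradient: i = |Δh| / L = 5.68 / 2103 = 0.00270.
Flow is from higher to lower head: from MW-8 toward MW-9, i.e. toward the north-west.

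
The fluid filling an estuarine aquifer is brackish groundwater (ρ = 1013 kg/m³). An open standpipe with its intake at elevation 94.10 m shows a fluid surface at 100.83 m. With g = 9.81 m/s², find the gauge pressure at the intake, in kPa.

P ≈ 66.9 kPa

Pressure head ψ = h − z = 100.83 − 94.10 = 6.73 m.
P = ρgψ = 1013 × 9.81 × 6.73 = 66880 Pa ≈ 66.9 kPa.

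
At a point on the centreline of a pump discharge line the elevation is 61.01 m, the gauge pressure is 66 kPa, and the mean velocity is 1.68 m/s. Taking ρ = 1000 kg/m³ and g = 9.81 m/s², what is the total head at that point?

Pressure head ψ = P/(ρg) = 66×1000 / (1000 × 9.81) = 6.73 m.
Velocity head = v²/(2g) = 1.68² / (2 × 9.81) = 0.144 m.
h = z + ψ + v²/(2g) = 61.01 + 6.73 + 0.144 = 67.88 m.

h ≈ 67.88 m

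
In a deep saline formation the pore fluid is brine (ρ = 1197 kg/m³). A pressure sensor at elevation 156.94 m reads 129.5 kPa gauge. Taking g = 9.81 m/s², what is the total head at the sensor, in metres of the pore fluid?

ψ = P/(ρg) = 129.5×1000 / (1197 × 9.81) = 11.03 m.
h = z + ψ = 156.94 + 11.03 = 167.97 m.

h ≈ 167.97 m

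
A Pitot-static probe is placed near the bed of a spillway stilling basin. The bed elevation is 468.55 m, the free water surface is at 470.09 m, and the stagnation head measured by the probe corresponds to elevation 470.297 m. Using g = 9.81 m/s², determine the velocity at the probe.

Near the bed, under hydrostatic conditions, the piezometric head (z + ψ) equals the free-surface elevation, 470.09 m.
Velocity head = total − piezometric = 470.297 − 470.09 = 0.207 m.
v = √(2g·h_v) = √(2 × 9.81 × 0.207) = 2.02 m/s.

v ≈ 2.02 m/s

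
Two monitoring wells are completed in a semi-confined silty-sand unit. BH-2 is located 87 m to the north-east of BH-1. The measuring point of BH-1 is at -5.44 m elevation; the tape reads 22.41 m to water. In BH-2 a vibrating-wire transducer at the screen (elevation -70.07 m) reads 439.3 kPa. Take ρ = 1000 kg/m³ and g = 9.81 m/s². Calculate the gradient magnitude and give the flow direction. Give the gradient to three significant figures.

i ≈ 0.0294; groundwater flows toward the south-west

Total head at BH-1: h = -5.44 − 22.41 = -27.85 m.
Pressure head at BH-2: ψ = P/(ρg) = 439.3×1000 / (1000 × 9.81) = 44.78 m.
Total head at BH-2: h = z + ψ = -70.07 + 44.78 = -25.29 m.
Head difference: h(BH-1) − h(BH-2) = -27.85 − (-25.29) = -2.56 m.
Hydraulic gradient: i = |Δh| / L = 2.56 / 87 = 0.0294.
Flow is from higher to lower head: from BH-2 toward BH-1, i.e. toward the south-west.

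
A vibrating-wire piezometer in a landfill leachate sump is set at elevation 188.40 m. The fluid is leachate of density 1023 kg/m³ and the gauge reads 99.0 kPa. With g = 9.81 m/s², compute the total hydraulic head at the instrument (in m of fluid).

ψ = P/(ρg) = 99.0×1000 / (1023 × 9.81) = 9.86 m.
h = z + ψ = 188.40 + 9.86 = 198.26 m.

h ≈ 198.26 m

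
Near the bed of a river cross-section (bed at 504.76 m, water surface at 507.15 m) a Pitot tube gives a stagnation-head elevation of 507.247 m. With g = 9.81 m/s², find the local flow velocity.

v ≈ 1.38 m/s

Near the bed, under hydrostatic conditions, the piezometric head (z + ψ) equals the free-surface elevation, 507.15 m.
Velocity head = total − piezometric = 507.247 − 507.15 = 0.097 m.
v = √(2g·h_v) = √(2 × 9.81 × 0.097) = 1.38 m/s.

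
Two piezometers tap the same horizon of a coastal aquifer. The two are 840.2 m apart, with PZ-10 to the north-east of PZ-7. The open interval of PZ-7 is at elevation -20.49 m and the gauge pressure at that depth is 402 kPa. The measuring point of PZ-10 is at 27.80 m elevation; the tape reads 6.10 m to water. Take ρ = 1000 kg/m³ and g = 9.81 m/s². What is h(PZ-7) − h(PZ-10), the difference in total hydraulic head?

Pressure head at PZ-7: ψ = P/(ρg) = 402×1000 / (1000 × 9.81) = 40.98 m.
Total head at PZ-7: h = z + ψ = -20.49 + 40.98 = 20.49 m.
Total head at PZ-10: h = 27.80 − 6.10 = 21.70 m.
Head difference: h(PZ-7) − h(PZ-10) = 20.49 − 21.70 = -1.21 m.

Δh ≈ -1.21 m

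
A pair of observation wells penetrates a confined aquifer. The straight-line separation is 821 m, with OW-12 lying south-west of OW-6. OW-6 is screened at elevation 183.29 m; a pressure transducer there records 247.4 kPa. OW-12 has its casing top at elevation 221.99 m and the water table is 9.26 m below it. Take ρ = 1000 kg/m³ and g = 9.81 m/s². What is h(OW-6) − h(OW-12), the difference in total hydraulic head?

Δh ≈ -4.22 m

Pressure head at OW-6: ψ = P/(ρg) = 247.4×1000 / (1000 × 9.81) = 25.22 m.
Total head at OW-6: h = z + ψ = 183.29 + 25.22 = 208.51 m.
Total head at OW-12: h = 221.99 − 9.26 = 212.73 m.
Head difference: h(OW-6) − h(OW-12) = 208.51 − 212.73 = -4.22 m.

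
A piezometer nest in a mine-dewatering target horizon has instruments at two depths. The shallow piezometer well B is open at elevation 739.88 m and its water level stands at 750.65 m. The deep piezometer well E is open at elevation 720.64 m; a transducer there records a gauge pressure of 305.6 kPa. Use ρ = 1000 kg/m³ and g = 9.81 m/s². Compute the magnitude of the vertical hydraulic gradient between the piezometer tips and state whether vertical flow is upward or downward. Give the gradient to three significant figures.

Total head at well B: h = 750.65 m (water level in the standpipe).
Pressure head at well E: ψ = P/(ρg) = 305.6×1000 / (1000 × 9.81) = 31.15 m.
Total head at well E: h = z + ψ = 720.64 + 31.15 = 751.79 m.
Δh = h(well B) − h(well E) = 750.65 − 751.79 = -1.14 m.
Vertical separation Δz = 739.88 − 720.64 = 19.24 m.
|i_v| = |Δh| / Δz = 1.14 / 19.24 = 0.0593.
Head is higher in the deep piezometer, so vertical flow is upward (discharge condition).

|i_v| ≈ 0.0593; vertical flow is upward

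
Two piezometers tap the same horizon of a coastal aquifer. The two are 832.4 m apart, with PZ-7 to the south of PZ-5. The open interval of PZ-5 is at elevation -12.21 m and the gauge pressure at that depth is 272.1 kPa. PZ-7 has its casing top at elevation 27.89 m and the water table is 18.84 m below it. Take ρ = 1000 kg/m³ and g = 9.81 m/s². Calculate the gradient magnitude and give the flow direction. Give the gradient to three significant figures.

i ≈ 0.00778; groundwater flows toward the south

Pressure head at PZ-5: ψ = P/(ρg) = 272.1×1000 / (1000 × 9.81) = 27.74 m.
Total head at PZ-5: h = z + ψ = -12.21 + 27.74 = 15.53 m.
Total head at PZ-7: h = 27.89 − 18.84 = 9.05 m.
Head difference: h(PZ-5) − h(PZ-7) = 15.53 − 9.05 = 6.48 m.
Hydraulic gradient: i = |Δh| / L = 6.48 / 832.4 = 0.00778.
Flow is from higher to lower head: from PZ-5 toward PZ-7, i.e. toward the south.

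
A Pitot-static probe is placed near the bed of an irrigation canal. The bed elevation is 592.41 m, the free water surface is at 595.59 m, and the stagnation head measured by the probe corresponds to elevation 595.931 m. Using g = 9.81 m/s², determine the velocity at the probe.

Near the bed, under hydrostatic conditions, the piezometric head (z + ψ) equals the free-surface elevation, 595.59 m.
Velocity head = total − piezometric = 595.931 − 595.59 = 0.341 m.
v = √(2g·h_v) = √(2 × 9.81 × 0.341) = 2.59 m/s.

v ≈ 2.59 m/s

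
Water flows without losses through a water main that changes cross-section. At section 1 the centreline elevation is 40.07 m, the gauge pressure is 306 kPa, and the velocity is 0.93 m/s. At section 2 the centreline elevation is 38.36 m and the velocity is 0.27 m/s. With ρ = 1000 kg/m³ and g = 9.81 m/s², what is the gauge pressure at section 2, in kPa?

Pressure head at 1: ψ₁ = P₁/(ρg) = 306×1000 / (1000 × 9.81) = 31.19 m.
Velocity heads: v₁²/2g = 0.93²/19.62 = 0.044 m; v₂²/2g = 0.27²/19.62 = 0.004 m.
Total head H = z₁ + ψ₁ + v₁²/2g = 40.07 + 31.19 + 0.044 = 71.30 m.
ψ₂ = H − z₂ − v₂²/2g = 71.30 − 38.36 − 0.004 = 32.94 m.
P₂ = ρgψ₂ = 1000 × 9.81 × 32.94 ≈ 323 kPa.

P₂ ≈ 323 kPa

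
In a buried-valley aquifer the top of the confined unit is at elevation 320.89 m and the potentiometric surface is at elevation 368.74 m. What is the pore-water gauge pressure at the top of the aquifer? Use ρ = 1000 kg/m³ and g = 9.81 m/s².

Pressure head at the aquifer top: ψ = h − z = 368.74 − 320.89 = 47.85 m.
P = ρgψ = 1000 × 9.81 × 47.85 = 469409 Pa ≈ 469 kPa.

P ≈ 469 kPa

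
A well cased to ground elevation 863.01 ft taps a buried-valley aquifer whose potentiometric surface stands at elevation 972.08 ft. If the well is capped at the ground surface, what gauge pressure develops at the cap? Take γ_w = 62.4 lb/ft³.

Head above the cap: Δh = 972.08 − 863.01 = 109.07 ft.
P = γΔh/144 = 62.4 × 109.07 / 144 = 47.3 psi.

P ≈ 47.3 psi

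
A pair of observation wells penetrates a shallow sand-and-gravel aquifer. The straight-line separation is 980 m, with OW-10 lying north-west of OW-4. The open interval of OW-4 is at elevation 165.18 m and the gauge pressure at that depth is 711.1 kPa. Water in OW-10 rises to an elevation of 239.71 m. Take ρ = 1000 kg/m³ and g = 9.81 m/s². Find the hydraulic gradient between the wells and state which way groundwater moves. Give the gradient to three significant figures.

i ≈ 0.00208; groundwater flows toward the south-east

Pressure head at OW-4: ψ = P/(ρg) = 711.1×1000 / (1000 × 9.81) = 72.49 m.
Total head at OW-4: h = z + ψ = 165.18 + 72.49 = 237.67 m.
Total head at OW-10: h = 239.71 m (water level in the piezometer is the total head).
Head difference: h(OW-4) − h(OW-10) = 237.67 − 239.71 = -2.04 m.
Hydraulic gradient: i = |Δh| / L = 2.04 / 980 = 0.00208.
Flow is from higher to lower head: from OW-10 toward OW-4, i.e. toward the south-east.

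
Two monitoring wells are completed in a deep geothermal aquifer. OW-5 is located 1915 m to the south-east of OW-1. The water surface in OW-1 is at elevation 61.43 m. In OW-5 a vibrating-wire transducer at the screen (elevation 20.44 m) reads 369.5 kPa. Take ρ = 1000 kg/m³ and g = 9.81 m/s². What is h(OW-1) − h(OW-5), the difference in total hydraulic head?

Δh ≈ 3.32 m

Total head at OW-1: h = 61.43 m (water level in the piezometer is the total head).
Pressure head at OW-5: ψ = P/(ρg) = 369.5×1000 / (1000 × 9.81) = 37.67 m.
Total head at OW-5: h = z + ψ = 20.44 + 37.67 = 58.11 m.
Head difference: h(OW-1) − h(OW-5) = 61.43 − 58.11 = 3.32 m.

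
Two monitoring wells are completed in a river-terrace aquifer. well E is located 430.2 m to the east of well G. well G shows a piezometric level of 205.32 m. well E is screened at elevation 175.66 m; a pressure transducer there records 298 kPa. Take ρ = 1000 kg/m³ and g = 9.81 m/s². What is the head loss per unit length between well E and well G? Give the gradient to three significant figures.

i ≈ 0.00167 m/m

Total head at well G: h = 205.32 m (water level in the piezometer is the total head).
Pressure head at well E: ψ = P/(ρg) = 298×1000 / (1000 × 9.81) = 30.38 m.
Total head at well E: h = z + ψ = 175.66 + 30.38 = 206.04 m.
Head difference: h(well G) − h(well E) = 205.32 − 206.04 = -0.72 m.
Hydraulic gradient: i = |Δh| / L = 0.72 / 430.2 = 0.00167.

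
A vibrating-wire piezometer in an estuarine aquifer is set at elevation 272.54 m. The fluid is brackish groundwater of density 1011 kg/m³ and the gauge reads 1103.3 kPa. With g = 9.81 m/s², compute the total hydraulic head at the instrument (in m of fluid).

ψ = P/(ρg) = 1103.3×1000 / (1011 × 9.81) = 111.24 m.
h = z + ψ = 272.54 + 111.24 = 383.78 m.

h ≈ 383.78 m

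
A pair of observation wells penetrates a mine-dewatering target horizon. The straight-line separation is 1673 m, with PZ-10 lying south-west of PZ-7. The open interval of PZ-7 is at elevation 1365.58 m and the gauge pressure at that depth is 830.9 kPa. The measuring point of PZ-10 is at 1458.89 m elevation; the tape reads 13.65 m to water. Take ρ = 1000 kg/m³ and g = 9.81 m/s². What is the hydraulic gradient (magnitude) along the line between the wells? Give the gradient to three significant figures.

i ≈ 0.00301

Pressure head at PZ-7: ψ = P/(ρg) = 830.9×1000 / (1000 × 9.81) = 84.70 m.
Total head at PZ-7: h = z + ψ = 1365.58 + 84.70 = 1450.28 m.
Total head at PZ-10: h = 1458.89 − 13.65 = 1445.24 m.
Head difference: h(PZ-7) − h(PZ-10) = 1450.28 − 1445.24 = 5.04 m.
Hydraulic gradient: i = |Δh| / L = 5.04 / 1673 = 0.00301.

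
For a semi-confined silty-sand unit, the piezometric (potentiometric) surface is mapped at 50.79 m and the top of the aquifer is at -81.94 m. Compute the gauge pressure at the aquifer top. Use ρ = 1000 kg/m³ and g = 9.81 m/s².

P ≈ 1300 kPa

Pressure head at the aquifer top: ψ = h − z = 50.79 − (-81.94) = 132.73 m.
P = ρgψ = 1000 × 9.81 × 132.73 = 1302081 Pa ≈ 1300 kPa.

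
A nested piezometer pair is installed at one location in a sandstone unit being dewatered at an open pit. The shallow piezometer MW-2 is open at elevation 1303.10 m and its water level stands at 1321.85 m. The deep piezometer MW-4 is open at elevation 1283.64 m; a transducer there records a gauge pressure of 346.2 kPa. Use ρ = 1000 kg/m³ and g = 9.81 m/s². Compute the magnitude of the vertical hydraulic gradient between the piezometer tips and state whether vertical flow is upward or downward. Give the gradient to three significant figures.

|i_v| ≈ 0.150; vertical flow is downward

Total head at MW-2: h = 1321.85 m (water level in the standpipe).
Pressure head at MW-4: ψ = P/(ρg) = 346.2×1000 / (1000 × 9.81) = 35.29 m.
Total head at MW-4: h = z + ψ = 1283.64 + 35.29 = 1318.93 m.
Δh = h(MW-2) − h(MW-4) = 1321.85 − 1318.93 = 2.92 m.
Vertical separation Δz = 1303.10 − 1283.64 = 19.46 m.
|i_v| = |Δh| / Δz = 2.92 / 19.46 = 0.150.
Head is higher in the shallow piezometer, so vertical flow is downward (recharge condition).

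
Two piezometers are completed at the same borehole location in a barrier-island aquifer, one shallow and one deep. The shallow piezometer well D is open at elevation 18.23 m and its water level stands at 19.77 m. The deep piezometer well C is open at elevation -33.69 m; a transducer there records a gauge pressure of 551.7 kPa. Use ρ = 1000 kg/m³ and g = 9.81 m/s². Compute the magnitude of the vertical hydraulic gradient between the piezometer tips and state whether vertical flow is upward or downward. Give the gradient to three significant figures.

|i_v| ≈ 0.0535; vertical flow is upward

Total head at well D: h = 19.77 m (water level in the standpipe).
Pressure head at well C: ψ = P/(ρg) = 551.7×1000 / (1000 × 9.81) = 56.24 m.
Total head at well C: h = z + ψ = -33.69 + 56.24 = 22.55 m.
Δh = h(well D) − h(well C) = 19.77 − 22.55 = -2.78 m.
Vertical separation Δz = 18.23 − (-33.69) = 51.92 m.
|i_v| = |Δh| / Δz = 2.78 / 51.92 = 0.0535.
Head is higher in the deep piezometer, so vertical flow is upward (discharge condition).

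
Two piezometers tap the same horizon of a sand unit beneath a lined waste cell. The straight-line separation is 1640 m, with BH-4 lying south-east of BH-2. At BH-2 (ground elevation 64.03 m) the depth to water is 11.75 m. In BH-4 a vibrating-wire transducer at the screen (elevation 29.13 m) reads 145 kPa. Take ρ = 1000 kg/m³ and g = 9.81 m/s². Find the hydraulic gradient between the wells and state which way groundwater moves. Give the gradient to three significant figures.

i ≈ 0.00510; groundwater flows toward the south-east

Total head at BH-2: h = 64.03 − 11.75 = 52.28 m.
Pressure head at BH-4: ψ = P/(ρg) = 145×1000 / (1000 × 9.81) = 14.78 m.
Total head at BH-4: h = z + ψ = 29.13 + 14.78 = 43.91 m.
Head difference: h(BH-2) − h(BH-4) = 52.28 − 43.91 = 8.37 m.
Hydraulic gradient: i = |Δh| / L = 8.37 / 1640 = 0.00510.
Flow is from higher to lower head: from BH-2 toward BH-4, i.e. toward the south-east.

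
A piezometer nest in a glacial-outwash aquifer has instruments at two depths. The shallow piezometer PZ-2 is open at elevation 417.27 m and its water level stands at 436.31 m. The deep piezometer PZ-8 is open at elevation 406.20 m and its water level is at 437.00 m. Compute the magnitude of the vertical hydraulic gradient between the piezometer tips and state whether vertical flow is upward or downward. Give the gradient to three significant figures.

|i_v| ≈ 0.0623; vertical flow is upward

Total head at PZ-2: h = 436.31 m (water level in the standpipe).
Total head at PZ-8: h = 437.00 m.
Δh = h(PZ-2) − h(PZ-8) = 436.31 − 437.00 = -0.69 m.
Vertical separation Δz = 417.27 − 406.20 = 11.07 m.
|i_v| = |Δh| / Δz = 0.69 / 11.07 = 0.0623.
Head is higher in the deep piezometer, so vertical flow is upward (discharge condition).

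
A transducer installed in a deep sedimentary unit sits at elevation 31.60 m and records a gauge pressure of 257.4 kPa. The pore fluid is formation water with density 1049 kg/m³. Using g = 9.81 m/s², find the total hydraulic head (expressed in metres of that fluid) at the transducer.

h ≈ 56.61 m

ψ = P/(ρg) = 257.4×1000 / (1049 × 9.81) = 25.01 m.
h = z + ψ = 31.60 + 25.01 = 56.61 m.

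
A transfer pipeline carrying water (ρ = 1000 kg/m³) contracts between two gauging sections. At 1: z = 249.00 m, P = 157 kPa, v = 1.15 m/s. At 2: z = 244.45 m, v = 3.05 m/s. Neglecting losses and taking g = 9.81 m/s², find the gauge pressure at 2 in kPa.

P₂ ≈ 198 kPa

Pressure head at 1: ψ₁ = P₁/(ρg) = 157×1000 / (1000 × 9.81) = 16.00 m.
Velocity heads: v₁²/2g = 1.15²/19.62 = 0.067 m; v₂²/2g = 3.05²/19.62 = 0.474 m.
Total head H = z₁ + ψ₁ + v₁²/2g = 249.00 + 16.00 + 0.067 = 265.07 m.
ψ₂ = H − z₂ − v₂²/2g = 265.07 − 244.45 − 0.474 = 20.15 m.
P₂ = ρgψ₂ = 1000 × 9.81 × 20.15 ≈ 198 kPa.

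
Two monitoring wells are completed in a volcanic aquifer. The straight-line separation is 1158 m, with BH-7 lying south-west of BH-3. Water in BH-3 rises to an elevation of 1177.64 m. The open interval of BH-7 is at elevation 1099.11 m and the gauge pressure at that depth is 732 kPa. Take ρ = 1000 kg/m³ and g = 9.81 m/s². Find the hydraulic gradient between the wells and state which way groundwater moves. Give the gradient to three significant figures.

i ≈ 0.00338; groundwater flows toward the south-west

Total head at BH-3: h = 1177.64 m (water level in the piezometer is the total head).
Pressure head at BH-7: ψ = P/(ρg) = 732×1000 / (1000 × 9.81) = 74.62 m.
Total head at BH-7: h = z + ψ = 1099.11 + 74.62 = 1173.73 m.
Head difference: h(BH-3) − h(BH-7) = 1177.64 − 1173.73 = 3.91 m.
Hydraulic gradient: i = |Δh| / L = 3.91 / 1158 = 0.00338.
Flow is from higher to lower head: from BH-3 toward BH-7, i.e. toward the south-west.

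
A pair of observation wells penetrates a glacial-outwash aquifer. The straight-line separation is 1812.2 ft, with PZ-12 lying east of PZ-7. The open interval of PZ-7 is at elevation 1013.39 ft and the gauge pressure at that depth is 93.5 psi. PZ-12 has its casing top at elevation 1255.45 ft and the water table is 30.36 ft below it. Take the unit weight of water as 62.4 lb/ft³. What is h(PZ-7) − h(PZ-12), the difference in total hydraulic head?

Δh ≈ 4.07 ft

Pressure head at PZ-7: ψ = 144·P/γ = 144 × 93.5 / 62.4 = 215.77 ft.
Total head at PZ-7: h = z + ψ = 1013.39 + 215.77 = 1229.16 ft.
Total head at PZ-12: h = 1255.45 − 30.36 = 1225.09 ft.
Head difference: h(PZ-7) − h(PZ-12) = 1229.16 − 1225.09 = 4.07 ft.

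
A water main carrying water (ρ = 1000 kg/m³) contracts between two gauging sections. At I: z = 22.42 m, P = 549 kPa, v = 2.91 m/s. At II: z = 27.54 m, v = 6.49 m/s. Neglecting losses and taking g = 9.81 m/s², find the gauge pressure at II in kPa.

Pressure head at I: ψ₁ = P₁/(ρg) = 549×1000 / (1000 × 9.81) = 55.96 m.
Velocity heads: v₁²/2g = 2.91²/19.62 = 0.432 m; v₂²/2g = 6.49²/19.62 = 2.147 m.
Total head H = z₁ + ψ₁ + v₁²/2g = 22.42 + 55.96 + 0.432 = 78.81 m.
ψ₂ = H − z₂ − v₂²/2g = 78.81 − 27.54 − 2.147 = 49.12 m.
P₂ = ρgψ₂ = 1000 × 9.81 × 49.12 ≈ 482 kPa.

P₂ ≈ 482 kPa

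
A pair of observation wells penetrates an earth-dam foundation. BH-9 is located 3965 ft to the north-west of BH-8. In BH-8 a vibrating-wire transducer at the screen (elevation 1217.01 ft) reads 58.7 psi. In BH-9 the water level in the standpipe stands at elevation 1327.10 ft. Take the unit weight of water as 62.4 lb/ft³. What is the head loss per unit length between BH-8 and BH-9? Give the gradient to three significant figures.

i ≈ 0.00640 ft/ft

Pressure head at BH-8: ψ = 144·P/γ = 144 × 58.7 / 62.4 = 135.46 ft.
Total head at BH-8: h = z + ψ = 1217.01 + 135.46 = 1352.47 ft.
Total head at BH-9: h = 1327.10 ft (water level in the piezometer is the total head).
Head difference: h(BH-8) − h(BH-9) = 1352.47 − 1327.10 = 25.37 ft.
Hydraulic gradient: i = |Δh| / L = 25.37 / 3965 = 0.00640.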